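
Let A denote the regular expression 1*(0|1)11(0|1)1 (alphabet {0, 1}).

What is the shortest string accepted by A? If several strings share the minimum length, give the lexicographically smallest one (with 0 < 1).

01101

By inspection of the expression, no string of length less than 5 matches, and 01101 is the lexicographically first match of length 5.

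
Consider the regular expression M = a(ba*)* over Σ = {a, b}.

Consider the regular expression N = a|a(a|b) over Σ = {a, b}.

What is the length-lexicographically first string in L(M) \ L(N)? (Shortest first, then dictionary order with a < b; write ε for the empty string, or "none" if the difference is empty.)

The string aba is accepted by M but not by N.
No shorter string lies in the difference, and aba is the lexicographically first length-3 string in L(M) \ L(N).

aba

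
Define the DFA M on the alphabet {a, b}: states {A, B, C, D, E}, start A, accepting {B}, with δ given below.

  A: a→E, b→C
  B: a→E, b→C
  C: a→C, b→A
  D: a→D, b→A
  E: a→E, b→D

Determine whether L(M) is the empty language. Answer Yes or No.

The states reachable from the start state are {A, C, D, E}.
None of the accepting states {B} is reachable, so no string is accepted and L(M) = ∅.

Yes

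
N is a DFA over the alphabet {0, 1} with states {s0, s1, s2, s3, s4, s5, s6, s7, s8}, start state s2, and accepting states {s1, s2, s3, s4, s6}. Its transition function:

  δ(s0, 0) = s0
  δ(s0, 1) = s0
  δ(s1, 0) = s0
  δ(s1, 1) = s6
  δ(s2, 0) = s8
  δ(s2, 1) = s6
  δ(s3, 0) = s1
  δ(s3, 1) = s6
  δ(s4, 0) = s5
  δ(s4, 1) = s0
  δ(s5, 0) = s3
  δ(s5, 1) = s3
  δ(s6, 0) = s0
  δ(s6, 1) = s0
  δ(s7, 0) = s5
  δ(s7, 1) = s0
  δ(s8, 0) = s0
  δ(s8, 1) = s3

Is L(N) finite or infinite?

The useful states (reachable from s2 and able to reach an accepting state) are {s1, s2, s3, s6, s8}.
Restricted to these states the transition graph has no cycle, so every accepting path has bounded length and L is finite.

finite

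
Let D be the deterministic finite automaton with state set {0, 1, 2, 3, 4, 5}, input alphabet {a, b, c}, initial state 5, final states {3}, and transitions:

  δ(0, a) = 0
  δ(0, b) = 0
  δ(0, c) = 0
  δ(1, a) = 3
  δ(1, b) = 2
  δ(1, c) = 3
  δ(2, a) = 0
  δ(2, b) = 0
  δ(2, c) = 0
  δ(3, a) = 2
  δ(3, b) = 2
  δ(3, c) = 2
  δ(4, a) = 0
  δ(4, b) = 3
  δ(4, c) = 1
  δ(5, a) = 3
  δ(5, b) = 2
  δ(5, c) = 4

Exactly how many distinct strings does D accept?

The useful subgraph on states {1, 3, 4, 5} is acyclic, so L(D) is finite; the longest accepting path visits 4 useful states, giving maximum string length 3.
Counting accepting paths from 5 by length: 1 of length 1, 1 of length 2, 2 of length 3. Total 4.

4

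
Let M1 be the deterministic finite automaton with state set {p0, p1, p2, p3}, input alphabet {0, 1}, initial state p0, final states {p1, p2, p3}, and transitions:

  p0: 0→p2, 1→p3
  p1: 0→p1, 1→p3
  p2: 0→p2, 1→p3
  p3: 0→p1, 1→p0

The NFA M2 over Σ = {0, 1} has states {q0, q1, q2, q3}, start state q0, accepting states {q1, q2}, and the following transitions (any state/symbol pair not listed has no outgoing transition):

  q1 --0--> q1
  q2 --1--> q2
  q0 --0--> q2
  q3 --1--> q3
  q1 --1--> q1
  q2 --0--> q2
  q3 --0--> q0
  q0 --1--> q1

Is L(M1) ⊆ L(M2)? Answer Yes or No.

Exploring the product automaton M1 × M2 from the start pair (p0, q0), following both machines on each input symbol, reaches 9 state pairs: (p0, q0), (p2, q2), (p3, q1), (p3, q2), (p1, q1), (p0, q1), (p1, q2), (p0, q2), (p2, q1).
M1 accepts in {p1, p2, p3} and M2 accepts in {q1, q2}. The reachable pairs whose M1-component is accepting are (p2, q2), (p3, q1), (p3, q2), (p1, q1), (p1, q2), (p2, q1); in each of them the M2-component is accepting too, so the product for L(M1) \ L(M2) (M1-component accepting, M2-component rejecting) has no reachable accepting pair and the difference is empty.
Hence every string in L(M1) is also in L(M2).

Yes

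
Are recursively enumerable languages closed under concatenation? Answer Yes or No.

Dovetail over all split points of the input and all step bounds t = 1, 2, …, simulating the recogniser for L₁ on the prefix and the recogniser for L₂ on the suffix for t steps; accept if for some split both accept.
So the recursively enumerable languages are closed under concatenation.

Yes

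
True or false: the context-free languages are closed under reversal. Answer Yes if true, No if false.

Yes

Reversing the right-hand side of every production of a context-free grammar for L gives a context-free grammar for Lᴿ (induction on derivation length).
So the context-free languages are closed under reversal.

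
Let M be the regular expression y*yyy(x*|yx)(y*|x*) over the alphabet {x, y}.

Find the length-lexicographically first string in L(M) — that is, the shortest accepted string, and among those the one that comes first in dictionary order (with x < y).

By inspection of the expression, no string of length less than 3 matches, and yyy is the lexicographically first match of length 3.

yyy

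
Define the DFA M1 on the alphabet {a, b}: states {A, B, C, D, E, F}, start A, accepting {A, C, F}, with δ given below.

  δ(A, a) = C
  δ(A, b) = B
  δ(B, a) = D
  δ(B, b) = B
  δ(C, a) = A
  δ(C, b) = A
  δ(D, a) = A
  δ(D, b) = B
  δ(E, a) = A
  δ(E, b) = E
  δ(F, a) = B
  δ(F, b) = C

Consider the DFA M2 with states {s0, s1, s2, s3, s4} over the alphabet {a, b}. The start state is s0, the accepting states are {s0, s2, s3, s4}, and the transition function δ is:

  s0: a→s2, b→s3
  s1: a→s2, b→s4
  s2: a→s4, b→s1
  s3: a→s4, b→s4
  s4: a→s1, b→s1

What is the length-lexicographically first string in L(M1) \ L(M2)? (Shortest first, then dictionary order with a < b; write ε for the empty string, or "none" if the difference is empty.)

ab

The string ab is accepted by M1 but not by M2.
No shorter string lies in the difference, and ab is the lexicographically first length-2 string in L(M1) \ L(M2).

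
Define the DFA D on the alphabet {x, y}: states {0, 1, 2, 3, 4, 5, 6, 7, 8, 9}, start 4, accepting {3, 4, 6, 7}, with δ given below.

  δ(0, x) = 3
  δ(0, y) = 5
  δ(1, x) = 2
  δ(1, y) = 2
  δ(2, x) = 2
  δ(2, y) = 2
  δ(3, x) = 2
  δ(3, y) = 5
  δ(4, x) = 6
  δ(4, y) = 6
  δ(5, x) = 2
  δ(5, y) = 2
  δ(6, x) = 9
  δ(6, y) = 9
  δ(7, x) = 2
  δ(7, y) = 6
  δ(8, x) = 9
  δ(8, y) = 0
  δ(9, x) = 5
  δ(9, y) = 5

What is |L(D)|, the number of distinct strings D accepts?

The useful subgraph on states {4, 6} is acyclic, so L(D) is finite; the longest accepting path visits 2 useful states, giving maximum string length 1.
Counting accepting paths from 4 by length: 1 of length 0, 2 of length 1. Total 3.

3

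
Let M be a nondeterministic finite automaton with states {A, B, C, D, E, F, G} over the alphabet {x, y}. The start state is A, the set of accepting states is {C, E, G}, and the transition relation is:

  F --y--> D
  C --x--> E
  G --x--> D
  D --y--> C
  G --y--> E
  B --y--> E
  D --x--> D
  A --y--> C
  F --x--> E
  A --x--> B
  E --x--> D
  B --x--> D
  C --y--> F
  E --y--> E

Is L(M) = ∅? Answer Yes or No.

No

The string y is accepted: the run A → C ends in the accepting state C.
Since at least one string is accepted, L(M) is not empty.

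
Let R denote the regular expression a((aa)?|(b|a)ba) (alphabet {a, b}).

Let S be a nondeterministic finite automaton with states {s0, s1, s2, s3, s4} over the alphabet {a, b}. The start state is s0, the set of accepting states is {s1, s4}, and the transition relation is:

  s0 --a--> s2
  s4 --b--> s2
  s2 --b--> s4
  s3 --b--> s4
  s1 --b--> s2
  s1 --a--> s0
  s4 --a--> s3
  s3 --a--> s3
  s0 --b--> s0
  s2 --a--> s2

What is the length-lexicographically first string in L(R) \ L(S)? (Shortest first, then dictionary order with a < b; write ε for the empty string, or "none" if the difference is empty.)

a

The string a is accepted by R but not by S.
No shorter string lies in the difference, and a is the lexicographically first length-1 string in L(R) \ L(S).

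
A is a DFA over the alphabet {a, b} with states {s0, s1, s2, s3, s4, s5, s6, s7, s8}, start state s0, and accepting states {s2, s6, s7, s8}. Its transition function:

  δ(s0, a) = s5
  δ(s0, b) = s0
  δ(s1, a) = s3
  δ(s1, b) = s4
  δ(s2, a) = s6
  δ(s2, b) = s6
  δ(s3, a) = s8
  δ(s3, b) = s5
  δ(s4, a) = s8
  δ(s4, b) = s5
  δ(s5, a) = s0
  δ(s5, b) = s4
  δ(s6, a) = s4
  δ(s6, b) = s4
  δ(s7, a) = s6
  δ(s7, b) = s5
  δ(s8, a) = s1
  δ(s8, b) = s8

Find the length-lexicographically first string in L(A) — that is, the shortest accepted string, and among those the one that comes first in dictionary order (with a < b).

aba

A breadth-first search from s0 reaches an accepting state first via the path s0 → s5 → s4 → s8 on input aba.
No string of length < 3 is accepted (BFS exhausts all shorter strings without reaching an accepting state), and aba is the lexicographically least accepting string of length 3.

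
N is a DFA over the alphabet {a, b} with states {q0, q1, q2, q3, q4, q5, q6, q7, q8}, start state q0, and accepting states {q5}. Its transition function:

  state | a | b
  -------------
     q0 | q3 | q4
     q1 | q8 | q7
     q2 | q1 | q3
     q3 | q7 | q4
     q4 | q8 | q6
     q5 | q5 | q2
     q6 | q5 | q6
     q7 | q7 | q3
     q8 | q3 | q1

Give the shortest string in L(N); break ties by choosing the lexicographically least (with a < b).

A breadth-first search from q0 reaches an accepting state first via the path q0 → q4 → q6 → q5 on input bba.
No string of length < 3 is accepted (BFS exhausts all shorter strings without reaching an accepting state), and bba is the lexicographically least accepting string of length 3.

bba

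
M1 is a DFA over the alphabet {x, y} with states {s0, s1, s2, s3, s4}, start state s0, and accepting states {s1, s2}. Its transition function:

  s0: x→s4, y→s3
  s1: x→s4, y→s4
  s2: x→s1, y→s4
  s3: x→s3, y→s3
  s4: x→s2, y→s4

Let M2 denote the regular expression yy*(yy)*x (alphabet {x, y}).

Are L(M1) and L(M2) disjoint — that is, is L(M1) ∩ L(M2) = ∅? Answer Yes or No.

Converting the expression M2 to a DFA (subset construction, then merging equivalent states) gives the minimal DFA with states {r0, r1, r2, r3}, start state r0, accepting states {r3} and transitions r0: x→r1, y→r2; r1: x→r1, y→r1; r2: x→r3, y→r2; r3: x→r1, y→r1.
Exploring the product automaton M1 × M2 from the start pair (s0, r0), following both machines on each input symbol, reaches 7 state pairs: (s0, r0), (s4, r1), (s3, r2), (s2, r1), (s3, r3), (s1, r1), (s3, r1).
M1 accepts in {s1, s2} and M2 accepts in {r3}; no reachable pair has both components accepting, so no string drives both machines to acceptance simultaneously and L(M1) ∩ L(M2) = ∅.
So no string is accepted by both, and the intersection is empty.

Yes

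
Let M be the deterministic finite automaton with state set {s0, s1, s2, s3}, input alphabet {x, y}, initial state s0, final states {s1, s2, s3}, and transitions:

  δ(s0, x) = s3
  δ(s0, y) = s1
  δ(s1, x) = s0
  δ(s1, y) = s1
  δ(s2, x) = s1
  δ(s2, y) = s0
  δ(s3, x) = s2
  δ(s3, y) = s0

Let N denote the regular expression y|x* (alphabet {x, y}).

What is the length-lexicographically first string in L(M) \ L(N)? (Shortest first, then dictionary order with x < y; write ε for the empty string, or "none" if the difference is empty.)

yy

The string yy is accepted by M but not by N.
No shorter string lies in the difference, and yy is the lexicographically first length-2 string in L(M) \ L(N).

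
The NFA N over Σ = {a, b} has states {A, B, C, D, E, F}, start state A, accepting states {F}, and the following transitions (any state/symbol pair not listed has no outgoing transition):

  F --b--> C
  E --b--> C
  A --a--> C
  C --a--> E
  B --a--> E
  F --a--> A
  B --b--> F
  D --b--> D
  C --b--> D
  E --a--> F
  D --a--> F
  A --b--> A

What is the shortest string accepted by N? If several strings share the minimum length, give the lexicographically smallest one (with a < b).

A breadth-first search from A reaches an accepting state first via the path A → C → E → F on input aaa.
No string of length < 3 is accepted (BFS exhausts all shorter strings without reaching an accepting state), and aaa is the lexicographically least accepting string of length 3.

aaa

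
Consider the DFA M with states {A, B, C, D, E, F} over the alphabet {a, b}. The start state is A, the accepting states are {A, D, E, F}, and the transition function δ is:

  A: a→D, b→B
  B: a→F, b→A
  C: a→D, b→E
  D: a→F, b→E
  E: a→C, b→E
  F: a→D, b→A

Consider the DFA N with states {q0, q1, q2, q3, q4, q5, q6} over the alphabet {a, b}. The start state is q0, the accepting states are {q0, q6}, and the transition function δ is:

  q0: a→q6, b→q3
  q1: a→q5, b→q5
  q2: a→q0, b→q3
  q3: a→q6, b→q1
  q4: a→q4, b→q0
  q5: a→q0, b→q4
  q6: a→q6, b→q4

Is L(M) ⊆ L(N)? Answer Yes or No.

The string ab is in L(M) but not in L(N).
So L(M) ⊄ L(N).

No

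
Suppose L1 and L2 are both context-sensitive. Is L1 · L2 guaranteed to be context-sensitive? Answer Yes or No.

Yes

With disjoint nonterminals (and terminals first replaced by fresh nonterminal copies so contexts cannot straddle the boundary), S → S₁S₂ added to two noncontracting grammars is noncontracting and generates L₁L₂; equivalently an LBA guesses the split point and checks each part in place.
So the context-sensitive languages are closed under concatenation.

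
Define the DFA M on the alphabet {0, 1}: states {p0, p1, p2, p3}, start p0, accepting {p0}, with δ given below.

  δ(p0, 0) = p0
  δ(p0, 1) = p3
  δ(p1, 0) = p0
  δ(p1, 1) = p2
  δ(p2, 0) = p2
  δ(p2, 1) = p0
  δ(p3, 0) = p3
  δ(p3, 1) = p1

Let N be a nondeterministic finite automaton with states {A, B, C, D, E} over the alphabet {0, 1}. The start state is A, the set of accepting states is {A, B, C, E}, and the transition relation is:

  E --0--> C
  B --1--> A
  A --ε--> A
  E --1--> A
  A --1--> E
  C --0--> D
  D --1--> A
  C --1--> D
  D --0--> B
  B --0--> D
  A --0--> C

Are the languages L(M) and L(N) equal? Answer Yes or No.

The string 00 is accepted by M but rejected by N.
So L(M) ≠ L(N).

No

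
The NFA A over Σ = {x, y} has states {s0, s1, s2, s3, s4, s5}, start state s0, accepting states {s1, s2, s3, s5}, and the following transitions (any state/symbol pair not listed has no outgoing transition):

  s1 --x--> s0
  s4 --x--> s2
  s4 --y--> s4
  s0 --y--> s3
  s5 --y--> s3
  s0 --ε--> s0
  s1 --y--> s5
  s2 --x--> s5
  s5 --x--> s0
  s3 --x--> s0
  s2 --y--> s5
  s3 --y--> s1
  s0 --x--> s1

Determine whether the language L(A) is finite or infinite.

State s0 is reachable from the start and can reach an accepting state, and it lies on the cycle s0 → s1 → s0.
Traversing that cycle any number of times yields accepted strings of unbounded length, so the language is infinite.

infinite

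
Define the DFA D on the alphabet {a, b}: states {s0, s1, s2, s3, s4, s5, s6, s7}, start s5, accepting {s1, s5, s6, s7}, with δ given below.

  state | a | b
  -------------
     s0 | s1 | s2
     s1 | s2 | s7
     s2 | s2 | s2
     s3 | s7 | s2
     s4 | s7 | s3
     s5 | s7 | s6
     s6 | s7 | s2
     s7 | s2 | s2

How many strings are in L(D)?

4

The useful subgraph on states {s5, s6, s7} is acyclic, so L(D) is finite; the longest accepting path visits 3 useful states, giving maximum string length 2.
Counting accepting paths from s5 by length: 1 of length 0, 2 of length 1, 1 of length 2. Total 4.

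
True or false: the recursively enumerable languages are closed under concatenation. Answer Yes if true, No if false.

Yes

Dovetail over all split points of the input and all step bounds t = 1, 2, …, simulating the recogniser for L₁ on the prefix and the recogniser for L₂ on the suffix for t steps; accept if for some split both accept.
So the recursively enumerable languages are closed under concatenation.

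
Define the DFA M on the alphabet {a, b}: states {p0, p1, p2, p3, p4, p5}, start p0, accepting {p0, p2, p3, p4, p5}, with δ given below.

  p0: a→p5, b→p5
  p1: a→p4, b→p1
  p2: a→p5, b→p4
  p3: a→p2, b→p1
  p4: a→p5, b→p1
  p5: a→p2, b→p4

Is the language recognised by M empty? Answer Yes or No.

No

The empty string ε is accepted: the run p0 ends in the accepting state p0.
Since at least one string is accepted, L(M) is not empty.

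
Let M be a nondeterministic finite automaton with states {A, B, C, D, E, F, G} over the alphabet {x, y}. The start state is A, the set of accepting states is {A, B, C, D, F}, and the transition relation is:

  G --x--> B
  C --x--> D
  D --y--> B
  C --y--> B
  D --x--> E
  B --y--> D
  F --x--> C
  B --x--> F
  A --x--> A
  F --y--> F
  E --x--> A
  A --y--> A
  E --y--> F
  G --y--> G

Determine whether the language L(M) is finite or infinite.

State A is reachable from the start and can reach an accepting state, and it lies on the cycle A → A.
Traversing that cycle any number of times yields accepted strings of unbounded length, so the language is infinite.

infinite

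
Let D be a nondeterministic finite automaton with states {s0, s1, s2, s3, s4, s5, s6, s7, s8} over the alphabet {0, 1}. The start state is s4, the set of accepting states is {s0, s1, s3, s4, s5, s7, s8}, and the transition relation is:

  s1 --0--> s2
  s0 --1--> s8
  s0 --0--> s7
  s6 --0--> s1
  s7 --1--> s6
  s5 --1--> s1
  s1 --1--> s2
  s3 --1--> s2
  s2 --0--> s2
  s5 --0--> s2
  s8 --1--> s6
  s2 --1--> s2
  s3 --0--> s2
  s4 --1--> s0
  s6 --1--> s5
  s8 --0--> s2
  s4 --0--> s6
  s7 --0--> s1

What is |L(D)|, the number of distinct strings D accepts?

14

The useful subgraph on states {s0, s1, s4, s5, s6, s7, s8} is acyclic, so L(D) is finite; the longest accepting path visits 6 useful states, giving maximum string length 5.
Counting accepting paths from s4 by length: 1 of length 0, 1 of length 1, 4 of length 2, 2 of length 3, 4 of length 4, 2 of length 5. Total 14.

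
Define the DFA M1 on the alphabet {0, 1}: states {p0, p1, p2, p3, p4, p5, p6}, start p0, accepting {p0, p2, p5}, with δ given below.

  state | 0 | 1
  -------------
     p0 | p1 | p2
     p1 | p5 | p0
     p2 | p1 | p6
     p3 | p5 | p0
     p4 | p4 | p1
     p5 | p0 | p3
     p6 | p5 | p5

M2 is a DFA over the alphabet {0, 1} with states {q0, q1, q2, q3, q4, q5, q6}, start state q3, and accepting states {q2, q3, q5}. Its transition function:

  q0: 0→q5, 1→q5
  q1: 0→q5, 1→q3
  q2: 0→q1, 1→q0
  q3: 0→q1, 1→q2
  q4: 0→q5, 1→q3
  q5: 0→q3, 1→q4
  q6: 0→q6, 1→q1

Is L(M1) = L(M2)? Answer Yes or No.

Yes

Exploring the product automaton M1 × M2 from the start pair (p0, q3), following both machines on each input symbol, reaches 6 state pairs: (p0, q3), (p1, q1), (p2, q2), (p5, q5), (p6, q0), (p3, q4).
M1 accepts in {p0, p2, p5} and M2 accepts in {q2, q3, q5}. In every reachable pair the two components are either both accepting — (p0, q3), (p2, q2), (p5, q5) — or both non-accepting, so no string is accepted by exactly one of the machines: L(M1) \ L(M2) and L(M2) \ L(M1) are both empty.
Hence every string is accepted by M1 iff it is accepted by M2, and the two languages coincide.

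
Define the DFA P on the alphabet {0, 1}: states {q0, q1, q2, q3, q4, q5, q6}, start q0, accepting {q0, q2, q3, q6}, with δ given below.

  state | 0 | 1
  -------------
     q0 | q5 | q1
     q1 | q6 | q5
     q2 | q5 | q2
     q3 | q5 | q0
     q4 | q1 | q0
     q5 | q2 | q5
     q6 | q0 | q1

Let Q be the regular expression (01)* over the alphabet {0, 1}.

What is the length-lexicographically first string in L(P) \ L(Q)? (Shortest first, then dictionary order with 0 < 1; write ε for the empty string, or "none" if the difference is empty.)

The string 00 is accepted by P but not by Q.
No shorter string lies in the difference, and 00 is the lexicographically first length-2 string in L(P) \ L(Q).

00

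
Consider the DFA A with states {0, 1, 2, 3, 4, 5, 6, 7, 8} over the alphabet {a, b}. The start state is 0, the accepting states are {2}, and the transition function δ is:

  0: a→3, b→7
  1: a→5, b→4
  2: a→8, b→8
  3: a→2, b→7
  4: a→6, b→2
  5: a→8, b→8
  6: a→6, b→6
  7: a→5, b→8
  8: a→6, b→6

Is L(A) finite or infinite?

The useful states (reachable from 0 and able to reach an accepting state) are {0, 2, 3}.
Restricted to these states the transition graph has no cycle, so every accepting path has bounded length and L is finite.

finite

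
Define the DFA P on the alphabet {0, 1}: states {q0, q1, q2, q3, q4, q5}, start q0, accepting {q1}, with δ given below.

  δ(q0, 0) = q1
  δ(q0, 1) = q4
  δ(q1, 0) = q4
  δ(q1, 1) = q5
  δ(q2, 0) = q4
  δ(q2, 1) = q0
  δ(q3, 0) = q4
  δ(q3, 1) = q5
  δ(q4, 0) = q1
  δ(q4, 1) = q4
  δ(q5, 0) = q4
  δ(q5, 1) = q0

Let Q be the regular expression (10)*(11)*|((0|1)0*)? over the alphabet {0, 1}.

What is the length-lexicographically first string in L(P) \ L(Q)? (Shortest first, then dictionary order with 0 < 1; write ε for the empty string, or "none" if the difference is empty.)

110

The string 110 is accepted by P but not by Q.
No shorter string lies in the difference, and 110 is the lexicographically first length-3 string in L(P) \ L(Q).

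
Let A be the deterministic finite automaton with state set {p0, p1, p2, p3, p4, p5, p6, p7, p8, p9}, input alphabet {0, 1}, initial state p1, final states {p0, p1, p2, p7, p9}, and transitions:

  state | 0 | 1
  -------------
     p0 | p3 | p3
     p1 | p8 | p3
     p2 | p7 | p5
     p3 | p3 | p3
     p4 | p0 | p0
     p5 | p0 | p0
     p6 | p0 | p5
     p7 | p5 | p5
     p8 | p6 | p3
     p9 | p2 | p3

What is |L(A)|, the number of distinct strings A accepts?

4

The useful subgraph on states {p0, p1, p5, p6, p8} is acyclic, so L(A) is finite; the longest accepting path visits 5 useful states, giving maximum string length 4.
Counting accepting paths from p1 by length: 1 of length 0, 1 of length 3, 2 of length 4. Total 4.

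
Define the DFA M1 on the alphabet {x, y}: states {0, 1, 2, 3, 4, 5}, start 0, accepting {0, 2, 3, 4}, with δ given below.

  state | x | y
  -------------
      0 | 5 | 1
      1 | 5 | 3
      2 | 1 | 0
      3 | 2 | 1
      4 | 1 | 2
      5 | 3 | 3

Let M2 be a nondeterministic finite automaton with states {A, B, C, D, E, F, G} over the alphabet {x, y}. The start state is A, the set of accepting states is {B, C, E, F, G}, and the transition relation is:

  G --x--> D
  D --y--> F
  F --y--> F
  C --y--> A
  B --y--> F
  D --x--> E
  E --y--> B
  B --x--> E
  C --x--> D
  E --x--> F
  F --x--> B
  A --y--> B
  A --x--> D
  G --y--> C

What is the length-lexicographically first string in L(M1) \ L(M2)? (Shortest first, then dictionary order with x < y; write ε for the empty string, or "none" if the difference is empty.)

The empty string ε is accepted by M1 but not by M2.
Since ε is the unique shortest string, it is the required witness.

ε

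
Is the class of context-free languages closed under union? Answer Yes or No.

Take grammars for L₁ and L₂ with disjoint nonterminals and start symbols S₁, S₂; the grammar with a new start symbol and productions S → S₁ | S₂ generates L₁ ∪ L₂.
So the context-free languages are closed under union.

Yes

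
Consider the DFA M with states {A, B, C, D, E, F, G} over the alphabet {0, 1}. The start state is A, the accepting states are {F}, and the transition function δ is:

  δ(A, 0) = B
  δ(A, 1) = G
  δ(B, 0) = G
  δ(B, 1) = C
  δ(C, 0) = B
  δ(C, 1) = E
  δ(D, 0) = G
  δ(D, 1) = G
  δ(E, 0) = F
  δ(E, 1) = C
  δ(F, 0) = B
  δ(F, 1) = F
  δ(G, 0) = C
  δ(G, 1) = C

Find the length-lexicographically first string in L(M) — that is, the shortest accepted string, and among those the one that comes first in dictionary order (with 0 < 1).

0110

A breadth-first search from A reaches an accepting state first via the path A → B → C → E → F on input 0110.
No string of length < 4 is accepted (BFS exhausts all shorter strings without reaching an accepting state), and 0110 is the lexicographically least accepting string of length 4.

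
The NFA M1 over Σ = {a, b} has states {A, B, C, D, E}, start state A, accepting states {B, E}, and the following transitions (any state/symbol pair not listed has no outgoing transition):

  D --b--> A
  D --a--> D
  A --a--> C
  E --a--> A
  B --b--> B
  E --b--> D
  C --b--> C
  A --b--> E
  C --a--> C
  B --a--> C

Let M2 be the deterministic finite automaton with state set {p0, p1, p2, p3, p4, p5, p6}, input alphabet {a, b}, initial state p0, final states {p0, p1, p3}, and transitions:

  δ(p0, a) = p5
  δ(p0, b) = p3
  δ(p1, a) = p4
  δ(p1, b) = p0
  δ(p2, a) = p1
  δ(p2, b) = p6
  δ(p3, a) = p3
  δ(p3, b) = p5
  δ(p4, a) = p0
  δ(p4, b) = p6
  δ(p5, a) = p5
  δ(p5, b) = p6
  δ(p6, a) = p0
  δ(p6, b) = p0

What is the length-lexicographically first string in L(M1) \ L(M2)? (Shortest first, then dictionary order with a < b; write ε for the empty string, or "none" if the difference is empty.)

bab

The string bab is accepted by M1 but not by M2.
No shorter string lies in the difference, and bab is the lexicographically first length-3 string in L(M1) \ L(M2).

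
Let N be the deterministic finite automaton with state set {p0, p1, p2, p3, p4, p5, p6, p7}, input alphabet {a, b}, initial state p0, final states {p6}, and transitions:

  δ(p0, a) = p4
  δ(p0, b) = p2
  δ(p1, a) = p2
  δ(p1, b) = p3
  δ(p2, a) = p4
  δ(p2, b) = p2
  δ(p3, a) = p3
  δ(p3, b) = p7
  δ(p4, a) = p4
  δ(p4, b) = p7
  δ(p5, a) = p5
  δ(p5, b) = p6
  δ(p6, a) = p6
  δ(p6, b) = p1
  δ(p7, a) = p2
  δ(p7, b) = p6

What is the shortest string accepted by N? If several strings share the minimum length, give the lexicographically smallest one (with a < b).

A breadth-first search from p0 reaches an accepting state first via the path p0 → p4 → p7 → p6 on input abb.
No string of length < 3 is accepted (BFS exhausts all shorter strings without reaching an accepting state), and abb is the lexicographically least accepting string of length 3.

abb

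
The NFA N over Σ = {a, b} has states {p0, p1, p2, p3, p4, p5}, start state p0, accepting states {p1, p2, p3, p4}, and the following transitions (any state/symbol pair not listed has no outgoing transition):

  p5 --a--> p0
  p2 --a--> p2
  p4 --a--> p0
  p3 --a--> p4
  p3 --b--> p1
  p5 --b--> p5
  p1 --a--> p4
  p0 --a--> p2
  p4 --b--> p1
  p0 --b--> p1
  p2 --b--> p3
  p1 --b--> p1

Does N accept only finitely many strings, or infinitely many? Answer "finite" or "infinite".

State p1 is reachable from the start and can reach an accepting state, and it lies on the cycle p1 → p1.
Traversing that cycle any number of times yields accepted strings of unbounded length, so the language is infinite.

infinite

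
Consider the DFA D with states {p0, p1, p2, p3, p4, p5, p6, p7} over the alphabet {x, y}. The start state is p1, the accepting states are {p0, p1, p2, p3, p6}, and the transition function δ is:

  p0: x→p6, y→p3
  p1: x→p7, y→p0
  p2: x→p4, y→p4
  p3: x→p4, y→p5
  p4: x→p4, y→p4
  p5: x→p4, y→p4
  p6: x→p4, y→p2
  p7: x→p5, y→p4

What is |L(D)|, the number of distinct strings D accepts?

The useful subgraph on states {p0, p1, p2, p3, p6} is acyclic, so L(D) is finite; the longest accepting path visits 4 useful states, giving maximum string length 3.
Counting accepting paths from p1 by length: 1 of length 0, 1 of length 1, 2 of length 2, 1 of length 3. Total 5.

5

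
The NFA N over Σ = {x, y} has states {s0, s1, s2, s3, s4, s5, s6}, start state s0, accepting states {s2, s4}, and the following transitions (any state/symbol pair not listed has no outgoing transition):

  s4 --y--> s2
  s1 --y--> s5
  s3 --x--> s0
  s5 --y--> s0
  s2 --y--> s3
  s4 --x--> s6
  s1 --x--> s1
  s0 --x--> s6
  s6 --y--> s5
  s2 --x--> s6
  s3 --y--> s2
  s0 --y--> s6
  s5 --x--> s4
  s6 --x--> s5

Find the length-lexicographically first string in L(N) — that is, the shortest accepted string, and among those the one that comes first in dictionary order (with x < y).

A breadth-first search from s0 reaches an accepting state first via the path s0 → s6 → s5 → s4 on input xxx.
No string of length < 3 is accepted (BFS exhausts all shorter strings without reaching an accepting state), and xxx is the lexicographically least accepting string of length 3.

xxx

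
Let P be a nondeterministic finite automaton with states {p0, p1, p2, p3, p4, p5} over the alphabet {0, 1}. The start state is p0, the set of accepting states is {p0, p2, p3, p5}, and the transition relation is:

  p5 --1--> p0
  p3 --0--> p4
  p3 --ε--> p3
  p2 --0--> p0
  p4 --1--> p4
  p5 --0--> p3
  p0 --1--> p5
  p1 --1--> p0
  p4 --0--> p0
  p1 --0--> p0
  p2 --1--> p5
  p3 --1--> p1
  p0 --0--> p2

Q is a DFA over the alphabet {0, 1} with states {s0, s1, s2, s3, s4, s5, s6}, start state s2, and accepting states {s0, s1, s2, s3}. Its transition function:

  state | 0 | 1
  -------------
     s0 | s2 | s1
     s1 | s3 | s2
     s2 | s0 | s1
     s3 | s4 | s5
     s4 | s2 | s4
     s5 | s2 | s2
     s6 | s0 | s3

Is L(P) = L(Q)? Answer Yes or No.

Yes

Exploring the product automaton P × Q from the start pair (p0, s2), following both machines on each input symbol, reaches 6 state pairs: (p0, s2), (p2, s0), (p5, s1), (p3, s3), (p4, s4), (p1, s5).
P accepts in {p0, p2, p3, p5} and Q accepts in {s0, s1, s2, s3}. In every reachable pair the two components are either both accepting — (p0, s2), (p2, s0), (p5, s1), (p3, s3) — or both non-accepting, so no string is accepted by exactly one of the machines: L(P) \ L(Q) and L(Q) \ L(P) are both empty.
Hence every string is accepted by P iff it is accepted by Q, and the two languages coincide.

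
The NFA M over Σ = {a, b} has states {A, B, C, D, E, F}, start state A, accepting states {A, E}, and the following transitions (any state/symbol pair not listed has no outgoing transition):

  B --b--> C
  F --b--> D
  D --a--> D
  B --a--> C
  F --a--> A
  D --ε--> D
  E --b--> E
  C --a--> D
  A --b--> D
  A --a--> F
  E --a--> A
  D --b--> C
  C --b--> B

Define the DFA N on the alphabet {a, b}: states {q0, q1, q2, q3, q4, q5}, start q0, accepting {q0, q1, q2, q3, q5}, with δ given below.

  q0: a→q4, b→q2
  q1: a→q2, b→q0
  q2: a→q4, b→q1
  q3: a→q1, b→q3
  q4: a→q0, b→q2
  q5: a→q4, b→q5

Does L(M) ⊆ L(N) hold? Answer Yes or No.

Exploring the product automaton M × N from the start pair (A, q0), following both machines on each input symbol, reaches 12 state pairs: (A, q0), (F, q4), (D, q2), (D, q4), (C, q1), (D, q0), (C, q2), (B, q0), (B, q1), (C, q4), (C, q0), (B, q2).
M accepts in {A, E} and N accepts in {q0, q1, q2, q3, q5}. The reachable pairs whose M-component is accepting are (A, q0); in each of them the N-component is accepting too, so the product for L(M) \ L(N) (M-component accepting, N-component rejecting) has no reachable accepting pair and the difference is empty.
Hence every string in L(M) is also in L(N).

Yes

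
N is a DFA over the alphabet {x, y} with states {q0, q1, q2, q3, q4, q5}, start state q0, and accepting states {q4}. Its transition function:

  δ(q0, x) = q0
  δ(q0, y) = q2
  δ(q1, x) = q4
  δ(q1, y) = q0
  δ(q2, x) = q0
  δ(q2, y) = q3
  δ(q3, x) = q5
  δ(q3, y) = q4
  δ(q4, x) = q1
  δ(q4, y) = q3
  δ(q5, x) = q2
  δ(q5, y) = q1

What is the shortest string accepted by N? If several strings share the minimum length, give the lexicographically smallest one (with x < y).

A breadth-first search from q0 reaches an accepting state first via the path q0 → q2 → q3 → q4 on input yyy.
No string of length < 3 is accepted (BFS exhausts all shorter strings without reaching an accepting state), and yyy is the lexicographically least accepting string of length 3.

yyy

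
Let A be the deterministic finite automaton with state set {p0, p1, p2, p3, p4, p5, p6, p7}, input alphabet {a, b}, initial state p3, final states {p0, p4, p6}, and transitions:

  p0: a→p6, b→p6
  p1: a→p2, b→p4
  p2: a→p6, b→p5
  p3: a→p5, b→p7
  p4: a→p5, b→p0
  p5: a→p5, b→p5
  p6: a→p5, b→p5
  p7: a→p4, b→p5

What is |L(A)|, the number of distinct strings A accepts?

The useful subgraph on states {p0, p3, p4, p6, p7} is acyclic, so L(A) is finite; the longest accepting path visits 5 useful states, giving maximum string length 4.
Counting accepting paths from p3 by length: 1 of length 2, 1 of length 3, 2 of length 4. Total 4.

4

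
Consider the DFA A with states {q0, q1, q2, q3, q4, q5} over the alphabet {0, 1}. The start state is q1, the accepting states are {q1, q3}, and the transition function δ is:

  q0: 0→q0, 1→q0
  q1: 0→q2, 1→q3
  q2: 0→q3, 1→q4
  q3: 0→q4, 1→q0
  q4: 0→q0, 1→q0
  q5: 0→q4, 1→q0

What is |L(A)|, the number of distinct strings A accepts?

The useful subgraph on states {q1, q2, q3} is acyclic, so L(A) is finite; the longest accepting path visits 3 useful states, giving maximum string length 2.
Counting accepting paths from q1 by length: 1 of length 0, 1 of length 1, 1 of length 2. Total 3.

3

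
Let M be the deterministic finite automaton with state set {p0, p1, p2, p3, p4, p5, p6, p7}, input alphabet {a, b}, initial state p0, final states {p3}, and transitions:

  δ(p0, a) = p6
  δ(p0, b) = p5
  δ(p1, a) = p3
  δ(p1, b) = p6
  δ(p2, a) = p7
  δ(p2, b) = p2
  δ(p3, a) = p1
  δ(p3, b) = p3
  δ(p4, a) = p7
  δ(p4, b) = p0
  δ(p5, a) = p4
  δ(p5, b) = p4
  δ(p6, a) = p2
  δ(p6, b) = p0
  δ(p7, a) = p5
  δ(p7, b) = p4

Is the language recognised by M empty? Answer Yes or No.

The states reachable from the start state are {p0, p2, p4, p5, p6, p7}.
None of the accepting states {p3} is reachable, so no string is accepted and L(M) = ∅.

Yes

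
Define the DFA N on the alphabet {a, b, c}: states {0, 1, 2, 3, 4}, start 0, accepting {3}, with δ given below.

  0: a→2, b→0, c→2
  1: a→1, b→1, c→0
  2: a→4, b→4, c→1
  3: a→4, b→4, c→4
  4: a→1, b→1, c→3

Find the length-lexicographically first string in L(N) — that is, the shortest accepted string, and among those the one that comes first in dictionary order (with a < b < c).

A breadth-first search from 0 reaches an accepting state first via the path 0 → 2 → 4 → 3 on input aac.
No string of length < 3 is accepted (BFS exhausts all shorter strings without reaching an accepting state), and aac is the lexicographically least accepting string of length 3.

aac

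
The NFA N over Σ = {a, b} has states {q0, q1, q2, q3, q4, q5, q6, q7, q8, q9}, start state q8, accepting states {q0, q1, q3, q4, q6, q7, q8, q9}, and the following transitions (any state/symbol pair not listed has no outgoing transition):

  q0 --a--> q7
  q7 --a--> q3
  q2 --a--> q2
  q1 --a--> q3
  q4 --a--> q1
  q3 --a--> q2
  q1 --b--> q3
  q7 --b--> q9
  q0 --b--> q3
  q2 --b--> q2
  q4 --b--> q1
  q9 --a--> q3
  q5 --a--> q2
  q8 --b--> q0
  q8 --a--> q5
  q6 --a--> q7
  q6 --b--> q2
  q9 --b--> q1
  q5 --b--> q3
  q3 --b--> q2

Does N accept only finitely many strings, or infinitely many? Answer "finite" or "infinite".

finite

The useful states (reachable from q8 and able to reach an accepting state) are {q0, q1, q3, q5, q7, q8, q9}.
Restricted to these states the transition graph has no cycle, so every accepting path has bounded length and L is finite.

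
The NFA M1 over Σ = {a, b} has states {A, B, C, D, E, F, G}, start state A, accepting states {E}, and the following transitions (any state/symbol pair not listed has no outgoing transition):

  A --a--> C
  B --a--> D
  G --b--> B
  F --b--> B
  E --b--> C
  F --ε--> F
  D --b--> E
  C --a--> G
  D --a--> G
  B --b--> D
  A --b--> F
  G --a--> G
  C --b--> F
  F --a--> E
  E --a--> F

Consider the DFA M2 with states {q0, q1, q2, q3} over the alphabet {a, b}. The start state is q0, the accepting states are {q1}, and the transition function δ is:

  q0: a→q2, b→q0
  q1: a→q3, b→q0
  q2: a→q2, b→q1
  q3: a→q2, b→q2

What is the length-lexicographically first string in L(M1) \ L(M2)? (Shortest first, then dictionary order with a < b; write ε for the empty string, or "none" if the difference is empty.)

The string ba is accepted by M1 but not by M2.
No shorter string lies in the difference, and ba is the lexicographically first length-2 string in L(M1) \ L(M2).

ba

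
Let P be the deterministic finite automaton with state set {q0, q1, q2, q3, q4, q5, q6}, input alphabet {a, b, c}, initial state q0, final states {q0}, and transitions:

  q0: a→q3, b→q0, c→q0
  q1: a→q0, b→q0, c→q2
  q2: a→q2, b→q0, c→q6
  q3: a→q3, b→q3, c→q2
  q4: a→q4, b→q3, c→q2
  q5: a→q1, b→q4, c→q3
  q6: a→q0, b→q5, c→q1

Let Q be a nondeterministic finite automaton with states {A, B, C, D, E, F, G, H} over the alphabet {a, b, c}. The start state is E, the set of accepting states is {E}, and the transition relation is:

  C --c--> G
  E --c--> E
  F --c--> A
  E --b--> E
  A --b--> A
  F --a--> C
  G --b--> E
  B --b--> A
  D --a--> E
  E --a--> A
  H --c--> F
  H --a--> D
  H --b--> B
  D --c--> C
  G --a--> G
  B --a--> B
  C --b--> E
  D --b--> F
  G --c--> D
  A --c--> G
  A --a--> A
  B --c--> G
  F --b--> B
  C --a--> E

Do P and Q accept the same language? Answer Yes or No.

Yes

Exploring the product automaton P × Q from the start pair (q0, E), following both machines on each input symbol, reaches 7 state pairs: (q0, E), (q3, A), (q2, G), (q6, D), (q5, F), (q1, C), (q4, B).
P accepts in {q0} and Q accepts in {E}. In every reachable pair the two components are either both accepting — (q0, E) — or both non-accepting, so no string is accepted by exactly one of the machines: L(P) \ L(Q) and L(Q) \ L(P) are both empty.
Hence every string is accepted by P iff it is accepted by Q, and the two languages coincide.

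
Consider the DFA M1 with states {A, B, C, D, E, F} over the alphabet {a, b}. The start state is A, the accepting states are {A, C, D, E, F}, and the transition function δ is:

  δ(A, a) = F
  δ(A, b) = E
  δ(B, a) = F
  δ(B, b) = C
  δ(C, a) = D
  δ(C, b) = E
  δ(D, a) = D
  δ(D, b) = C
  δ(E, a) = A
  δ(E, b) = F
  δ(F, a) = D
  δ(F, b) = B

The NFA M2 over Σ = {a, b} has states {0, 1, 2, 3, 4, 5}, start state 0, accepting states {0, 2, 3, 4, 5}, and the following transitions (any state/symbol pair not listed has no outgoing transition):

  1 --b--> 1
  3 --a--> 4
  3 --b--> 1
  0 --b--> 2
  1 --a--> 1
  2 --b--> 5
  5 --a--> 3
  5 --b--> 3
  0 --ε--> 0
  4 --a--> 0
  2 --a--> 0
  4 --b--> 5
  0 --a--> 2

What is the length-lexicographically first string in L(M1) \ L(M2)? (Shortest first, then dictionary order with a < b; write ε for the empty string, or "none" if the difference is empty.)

abbb

The string abbb is accepted by M1 but not by M2.
No shorter string lies in the difference, and abbb is the lexicographically first length-4 string in L(M1) \ L(M2).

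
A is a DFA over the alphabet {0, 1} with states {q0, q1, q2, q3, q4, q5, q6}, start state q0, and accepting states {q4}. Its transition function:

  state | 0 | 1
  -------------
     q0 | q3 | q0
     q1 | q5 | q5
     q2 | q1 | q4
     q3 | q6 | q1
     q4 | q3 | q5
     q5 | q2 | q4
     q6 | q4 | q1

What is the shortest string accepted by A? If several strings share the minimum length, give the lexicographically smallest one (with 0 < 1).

A breadth-first search from q0 reaches an accepting state first via the path q0 → q3 → q6 → q4 on input 000.
No string of length < 3 is accepted (BFS exhausts all shorter strings without reaching an accepting state), and 000 is the lexicographically least accepting string of length 3.

000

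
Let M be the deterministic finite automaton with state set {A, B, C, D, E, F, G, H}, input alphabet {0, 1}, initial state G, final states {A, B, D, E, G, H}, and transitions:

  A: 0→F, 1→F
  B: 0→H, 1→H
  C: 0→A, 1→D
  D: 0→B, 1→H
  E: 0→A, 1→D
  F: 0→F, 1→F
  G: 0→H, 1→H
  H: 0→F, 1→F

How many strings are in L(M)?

The useful subgraph on states {G, H} is acyclic, so L(M) is finite; the longest accepting path visits 2 useful states, giving maximum string length 1.
Counting accepting paths from G by length: 1 of length 0, 2 of length 1. Total 3.

3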